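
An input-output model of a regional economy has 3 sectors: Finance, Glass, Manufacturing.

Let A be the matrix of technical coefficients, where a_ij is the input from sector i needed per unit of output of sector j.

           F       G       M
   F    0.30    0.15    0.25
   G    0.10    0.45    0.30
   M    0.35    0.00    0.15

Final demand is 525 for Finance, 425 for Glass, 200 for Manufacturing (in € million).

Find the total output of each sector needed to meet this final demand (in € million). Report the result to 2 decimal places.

I − A =
  [   0.70    -0.15    -0.25]
  [  -0.10     0.55    -0.30]
  [  -0.35     0.00     0.85]
Cofactors of I−A, C_ij = (−1)^(i+j)·(minor ij) (rows/columns in the sector order above):
  C_11 = (0.55)(0.85) − (-0.30)(0.00) = 0.4675
  C_12 = −[(-0.10)(0.85) − (-0.30)(-0.35)] = 0.1900
  C_13 = (-0.10)(0.00) − (0.55)(-0.35) = 0.1925
  C_21 = −[(-0.15)(0.85) − (-0.25)(0.00)] = 0.1275
  C_22 = (0.70)(0.85) − (-0.25)(-0.35) = 0.5075
  C_23 = −[(0.70)(0.00) − (-0.15)(-0.35)] = 0.0525
  C_31 = (-0.15)(-0.30) − (-0.25)(0.55) = 0.1825
  C_32 = −[(0.70)(-0.30) − (-0.25)(-0.10)] = 0.2350
  C_33 = (0.70)(0.55) − (-0.15)(-0.10) = 0.3700
det(I−A) = Σ_j (I−A)_1j·C_1j = (0.70)(0.4675) + (-0.15)(0.1900) + (-0.25)(0.1925) = 0.250625
adj(I−A) = Cᵀ =
  [ 0.4675   0.1275   0.1825]
  [ 0.1900   0.5075   0.2350]
  [ 0.1925   0.0525   0.3700]
(I − A)⁻¹ = adj(I−A) / det(I−A) ≈
  [   1.8653     0.5087     0.7282]
  [   0.7581     2.0249     0.9377]
  [   0.7681     0.2095     1.4763]
x = (I − A)⁻¹ d = adj(I−A)·d / det(I−A), with det(I−A) = 0.250625:
  x_F = (0.4675·525 + 0.1275·425 + 0.1825·200) / 0.250625 = 336.125 / 0.250625 ≈ 1341.15
  x_G = (0.1900·525 + 0.5075·425 + 0.2350·200) / 0.250625 = 362.4375 / 0.250625 ≈ 1446.13
  x_M = (0.1925·525 + 0.0525·425 + 0.3700·200) / 0.250625 = 197.375 / 0.250625 ≈ 787.53

x_F = 1341.15, x_G = 1446.13, x_M = 787.53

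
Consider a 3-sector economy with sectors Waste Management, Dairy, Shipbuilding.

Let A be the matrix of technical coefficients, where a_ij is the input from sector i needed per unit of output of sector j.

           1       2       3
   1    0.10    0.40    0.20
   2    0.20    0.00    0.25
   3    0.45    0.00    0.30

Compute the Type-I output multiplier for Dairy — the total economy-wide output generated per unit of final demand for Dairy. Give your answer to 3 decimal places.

m_2 = 2.278

I − A =
  [   0.90    -0.40    -0.20]
  [  -0.20     1.00    -0.25]
  [  -0.45     0.00     0.70]
Cofactors of I−A, C_ij = (−1)^(i+j)·(minor ij) (rows/columns in the sector order above):
  C_11 = (1.00)(0.70) − (-0.25)(0.00) = 0.7000
  C_12 = −[(-0.20)(0.70) − (-0.25)(-0.45)] = 0.2525
  C_13 = (-0.20)(0.00) − (1.00)(-0.45) = 0.4500
  C_21 = −[(-0.40)(0.70) − (-0.20)(0.00)] = 0.2800
  C_22 = (0.90)(0.70) − (-0.20)(-0.45) = 0.5400
  C_23 = −[(0.90)(0.00) − (-0.40)(-0.45)] = 0.1800
  C_31 = (-0.40)(-0.25) − (-0.20)(1.00) = 0.3000
  C_32 = −[(0.90)(-0.25) − (-0.20)(-0.20)] = 0.2650
  C_33 = (0.90)(1.00) − (-0.40)(-0.20) = 0.8200
det(I−A) = Σ_j (I−A)_1j·C_1j = (0.90)(0.7000) + (-0.40)(0.2525) + (-0.20)(0.4500) = 0.4390
adj(I−A) = Cᵀ =
  [ 0.7000   0.2800   0.3000]
  [ 0.2525   0.5400   0.2650]
  [ 0.4500   0.1800   0.8200]
(I − A)⁻¹ = adj(I−A) / det(I−A) ≈
  [   1.5945     0.6378     0.6834]
  [   0.5752     1.2301     0.6036]
  [   1.0251     0.4100     1.8679]
The output multiplier for sector j is the column-j sum of the Leontief inverse (I − A)⁻¹ = adj(I−A) / det(I−A).
Column 2 of adj(I−A): (0.2800, 0.5400, 0.1800); det(I−A) = 0.4390.
m_2 = (0.2800 + 0.5400 + 0.1800) / 0.4390 = 1.00 / 0.4390 ≈ 2.278.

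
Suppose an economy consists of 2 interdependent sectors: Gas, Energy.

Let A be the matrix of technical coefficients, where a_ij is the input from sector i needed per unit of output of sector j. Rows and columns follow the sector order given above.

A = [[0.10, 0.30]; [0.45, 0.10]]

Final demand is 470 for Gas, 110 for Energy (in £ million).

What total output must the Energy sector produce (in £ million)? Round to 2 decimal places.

x_E = 460.00

I − A =
  [   0.90    -0.30]
  [  -0.45     0.90]
det(I−A) = (0.90)(0.90) − (-0.30)(-0.45) = 0.6750
adj(I−A) = [[0.90, 0.30], [0.45, 0.90]]
(I − A)⁻¹ = adj(I−A) / det(I−A) ≈
  [   1.3333     0.4444]
  [   0.6667     1.3333]
x = (I − A)⁻¹ d = adj(I−A)·d / det(I−A), with det(I−A) = 0.6750:
  x_G = (0.90·470 + 0.30·110) / 0.6750 = 456.00 / 0.6750 ≈ 675.56
  x_E = (0.45·470 + 0.90·110) / 0.6750 = 310.50 / 0.6750 = 460.00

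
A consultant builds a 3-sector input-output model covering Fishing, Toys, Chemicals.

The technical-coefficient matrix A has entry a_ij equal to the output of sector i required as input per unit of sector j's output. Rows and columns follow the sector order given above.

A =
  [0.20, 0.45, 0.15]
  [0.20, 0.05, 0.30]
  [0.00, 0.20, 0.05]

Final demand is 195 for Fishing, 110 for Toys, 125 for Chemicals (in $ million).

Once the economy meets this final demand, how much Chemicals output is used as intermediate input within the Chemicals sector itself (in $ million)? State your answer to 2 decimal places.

z_CC = 9.37

I − A =
  [   0.80    -0.45    -0.15]
  [  -0.20     0.95    -0.30]
  [   0.00    -0.20     0.95]
Cofactors of I−A, C_ij = (−1)^(i+j)·(minor ij) (rows/columns in the sector order above):
  C_11 = (0.95)(0.95) − (-0.30)(-0.20) = 0.8425
  C_12 = −[(-0.20)(0.95) − (-0.30)(0.00)] = 0.1900
  C_13 = (-0.20)(-0.20) − (0.95)(0.00) = 0.0400
  C_21 = −[(-0.45)(0.95) − (-0.15)(-0.20)] = 0.4575
  C_22 = (0.80)(0.95) − (-0.15)(0.00) = 0.7600
  C_23 = −[(0.80)(-0.20) − (-0.45)(0.00)] = 0.1600
  C_31 = (-0.45)(-0.30) − (-0.15)(0.95) = 0.2775
  C_32 = −[(0.80)(-0.30) − (-0.15)(-0.20)] = 0.2700
  C_33 = (0.80)(0.95) − (-0.45)(-0.20) = 0.6700
det(I−A) = Σ_j (I−A)_1j·C_1j = (0.80)(0.8425) + (-0.45)(0.1900) + (-0.15)(0.0400) = 0.5825
adj(I−A) = Cᵀ =
  [ 0.8425   0.4575   0.2775]
  [ 0.1900   0.7600   0.2700]
  [ 0.0400   0.1600   0.6700]
(I − A)⁻¹ = adj(I−A) / det(I−A) ≈
  [   1.4464     0.7854     0.4764]
  [   0.3262     1.3047     0.4635]
  [   0.0687     0.2747     1.1502]
First solve x = (I − A)⁻¹ d = adj(I−A)·d / det(I−A); in particular x_C = (0.0400·195 + 0.1600·110 + 0.6700·125) / 0.5825 = 109.15 / 0.5825 ≈ 187.3820.
Intermediate flow from C to C: z_CC = a_CC · x_C = 0.05 × 109.15 / 0.5825 = 5.4575 / 0.5825 ≈ 9.37.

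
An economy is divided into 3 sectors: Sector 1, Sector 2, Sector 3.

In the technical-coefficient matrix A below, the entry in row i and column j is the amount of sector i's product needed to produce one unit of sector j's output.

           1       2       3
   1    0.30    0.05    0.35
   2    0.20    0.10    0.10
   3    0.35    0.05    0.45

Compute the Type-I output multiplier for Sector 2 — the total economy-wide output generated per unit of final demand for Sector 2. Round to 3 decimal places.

I − A =
  [   0.70    -0.05    -0.35]
  [  -0.20     0.90    -0.10]
  [  -0.35    -0.05     0.55]
Cofactors of I−A, C_ij = (−1)^(i+j)·(minor ij) (rows/columns in the sector order above):
  C_11 = (0.90)(0.55) − (-0.10)(-0.05) = 0.4900
  C_12 = −[(-0.20)(0.55) − (-0.10)(-0.35)] = 0.1450
  C_13 = (-0.20)(-0.05) − (0.90)(-0.35) = 0.3250
  C_21 = −[(-0.05)(0.55) − (-0.35)(-0.05)] = 0.0450
  C_22 = (0.70)(0.55) − (-0.35)(-0.35) = 0.2625
  C_23 = −[(0.70)(-0.05) − (-0.05)(-0.35)] = 0.0525
  C_31 = (-0.05)(-0.10) − (-0.35)(0.90) = 0.3200
  C_32 = −[(0.70)(-0.10) − (-0.35)(-0.20)] = 0.1400
  C_33 = (0.70)(0.90) − (-0.05)(-0.20) = 0.6200
det(I−A) = Σ_j (I−A)_1j·C_1j = (0.70)(0.4900) + (-0.05)(0.1450) + (-0.35)(0.3250) = 0.2220
adj(I−A) = Cᵀ =
  [ 0.4900   0.0450   0.3200]
  [ 0.1450   0.2625   0.1400]
  [ 0.3250   0.0525   0.6200]
(I − A)⁻¹ = adj(I−A) / det(I−A) ≈
  [   2.2072     0.2027     1.4414]
  [   0.6532     1.1824     0.6306]
  [   1.4640     0.2365     2.7928]
The output multiplier for sector j is the column-j sum of the Leontief inverse (I − A)⁻¹ = adj(I−A) / det(I−A).
Column 2 of adj(I−A): (0.0450, 0.2625, 0.0525); det(I−A) = 0.2220.
m_2 = (0.0450 + 0.2625 + 0.0525) / 0.2220 = 0.36 / 0.2220 ≈ 1.622.

m_2 = 1.622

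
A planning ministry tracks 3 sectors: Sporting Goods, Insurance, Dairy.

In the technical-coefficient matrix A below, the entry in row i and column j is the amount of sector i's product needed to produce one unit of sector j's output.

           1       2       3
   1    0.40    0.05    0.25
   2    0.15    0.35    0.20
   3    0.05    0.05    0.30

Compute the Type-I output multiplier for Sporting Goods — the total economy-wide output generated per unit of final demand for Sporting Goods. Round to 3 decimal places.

I − A =
  [   0.60    -0.05    -0.25]
  [  -0.15     0.65    -0.20]
  [  -0.05    -0.05     0.70]
Cofactors of I−A, C_ij = (−1)^(i+j)·(minor ij) (rows/columns in the sector order above):
  C_11 = (0.65)(0.70) − (-0.20)(-0.05) = 0.4450
  C_12 = −[(-0.15)(0.70) − (-0.20)(-0.05)] = 0.1150
  C_13 = (-0.15)(-0.05) − (0.65)(-0.05) = 0.0400
  C_21 = −[(-0.05)(0.70) − (-0.25)(-0.05)] = 0.0475
  C_22 = (0.60)(0.70) − (-0.25)(-0.05) = 0.4075
  C_23 = −[(0.60)(-0.05) − (-0.05)(-0.05)] = 0.0325
  C_31 = (-0.05)(-0.20) − (-0.25)(0.65) = 0.1725
  C_32 = −[(0.60)(-0.20) − (-0.25)(-0.15)] = 0.1575
  C_33 = (0.60)(0.65) − (-0.05)(-0.15) = 0.3825
det(I−A) = Σ_j (I−A)_1j·C_1j = (0.60)(0.4450) + (-0.05)(0.1150) + (-0.25)(0.0400) = 0.25125
adj(I−A) = Cᵀ =
  [ 0.4450   0.0475   0.1725]
  [ 0.1150   0.4075   0.1575]
  [ 0.0400   0.0325   0.3825]
(I − A)⁻¹ = adj(I−A) / det(I−A) ≈
  [   1.7711     0.1891     0.6866]
  [   0.4577     1.6219     0.6269]
  [   0.1592     0.1294     1.5224]
The output multiplier for sector j is the column-j sum of the Leontief inverse (I − A)⁻¹ = adj(I−A) / det(I−A).
Column 1 of adj(I−A): (0.4450, 0.1150, 0.0400); det(I−A) = 0.25125.
m_1 = (0.4450 + 0.1150 + 0.0400) / 0.25125 = 0.60 / 0.25125 ≈ 2.388.

m_1 = 2.388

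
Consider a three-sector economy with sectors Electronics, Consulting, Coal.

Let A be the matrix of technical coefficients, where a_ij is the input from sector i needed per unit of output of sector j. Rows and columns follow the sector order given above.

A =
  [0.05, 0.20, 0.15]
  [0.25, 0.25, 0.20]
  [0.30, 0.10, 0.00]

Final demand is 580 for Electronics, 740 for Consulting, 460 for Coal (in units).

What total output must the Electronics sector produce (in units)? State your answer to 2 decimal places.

x_1 = 1098.74

I − A =
  [   0.95    -0.20    -0.15]
  [  -0.25     0.75    -0.20]
  [  -0.30    -0.10     1.00]
Cofactors of I−A, C_ij = (−1)^(i+j)·(minor ij) (rows/columns in the sector order above):
  C_11 = (0.75)(1.00) − (-0.20)(-0.10) = 0.7300
  C_12 = −[(-0.25)(1.00) − (-0.20)(-0.30)] = 0.3100
  C_13 = (-0.25)(-0.10) − (0.75)(-0.30) = 0.2500
  C_21 = −[(-0.20)(1.00) − (-0.15)(-0.10)] = 0.2150
  C_22 = (0.95)(1.00) − (-0.15)(-0.30) = 0.9050
  C_23 = −[(0.95)(-0.10) − (-0.20)(-0.30)] = 0.1550
  C_31 = (-0.20)(-0.20) − (-0.15)(0.75) = 0.1525
  C_32 = −[(0.95)(-0.20) − (-0.15)(-0.25)] = 0.2275
  C_33 = (0.95)(0.75) − (-0.20)(-0.25) = 0.6625
det(I−A) = Σ_j (I−A)_1j·C_1j = (0.95)(0.7300) + (-0.20)(0.3100) + (-0.15)(0.2500) = 0.5940
adj(I−A) = Cᵀ =
  [ 0.7300   0.2150   0.1525]
  [ 0.3100   0.9050   0.2275]
  [ 0.2500   0.1550   0.6625]
(I − A)⁻¹ = adj(I−A) / det(I−A) ≈
  [   1.2290     0.3620     0.2567]
  [   0.5219     1.5236     0.3830]
  [   0.4209     0.2609     1.1153]
x = (I − A)⁻¹ d = adj(I−A)·d / det(I−A), with det(I−A) = 0.5940:
  x_1 = (0.7300·580 + 0.2150·740 + 0.1525·460) / 0.5940 = 652.65 / 0.5940 ≈ 1098.74
  x_2 = (0.3100·580 + 0.9050·740 + 0.2275·460) / 0.5940 = 954.15 / 0.5940 ≈ 1606.31
  x_3 = (0.2500·580 + 0.1550·740 + 0.6625·460) / 0.5940 = 564.45 / 0.5940 ≈ 950.25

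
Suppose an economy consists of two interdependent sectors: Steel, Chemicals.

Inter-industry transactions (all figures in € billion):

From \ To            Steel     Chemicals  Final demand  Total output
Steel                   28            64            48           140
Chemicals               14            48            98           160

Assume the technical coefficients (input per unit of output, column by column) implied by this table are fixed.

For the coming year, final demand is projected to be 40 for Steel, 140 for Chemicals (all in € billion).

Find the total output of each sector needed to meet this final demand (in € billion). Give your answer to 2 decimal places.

x_S = 161.54, x_C = 223.08

Technical coefficients a_ij = z_ij / X_j:
  a_SS = 28/140 = 0.20, a_CS = 14/140 = 0.10
  a_SC = 64/160 = 0.40, a_CC = 48/160 = 0.30
I − A =
  [   0.80    -0.40]
  [  -0.10     0.70]
det(I−A) = (0.80)(0.70) − (-0.40)(-0.10) = 0.5200
adj(I−A) = [[0.70, 0.40], [0.10, 0.80]]
(I − A)⁻¹ = adj(I−A) / det(I−A) ≈
  [   1.3462     0.7692]
  [   0.1923     1.5385]
x = (I − A)⁻¹ d = adj(I−A)·d / det(I−A), with det(I−A) = 0.5200:
  x_S = (0.70·40 + 0.40·140) / 0.5200 = 84.00 / 0.5200 ≈ 161.54
  x_C = (0.10·40 + 0.80·140) / 0.5200 = 116.00 / 0.5200 ≈ 223.08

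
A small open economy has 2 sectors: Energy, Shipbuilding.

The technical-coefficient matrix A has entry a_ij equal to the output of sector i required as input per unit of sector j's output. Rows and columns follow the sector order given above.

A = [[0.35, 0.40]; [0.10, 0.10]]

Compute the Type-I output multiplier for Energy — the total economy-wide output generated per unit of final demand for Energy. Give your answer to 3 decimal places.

m_E = 1.835

I − A =
  [   0.65    -0.40]
  [  -0.10     0.90]
det(I−A) = (0.65)(0.90) − (-0.40)(-0.10) = 0.5450
adj(I−A) = [[0.90, 0.40], [0.10, 0.65]]
(I − A)⁻¹ = adj(I−A) / det(I−A) ≈
  [   1.6514     0.7339]
  [   0.1835     1.1927]
The output multiplier for sector j is the column-j sum of the Leontief inverse (I − A)⁻¹ = adj(I−A) / det(I−A).
Column E of adj(I−A): (0.90, 0.10); det(I−A) = 0.5450.
m_E = (0.90 + 0.10) / 0.5450 = 1.00 / 0.5450 ≈ 1.835.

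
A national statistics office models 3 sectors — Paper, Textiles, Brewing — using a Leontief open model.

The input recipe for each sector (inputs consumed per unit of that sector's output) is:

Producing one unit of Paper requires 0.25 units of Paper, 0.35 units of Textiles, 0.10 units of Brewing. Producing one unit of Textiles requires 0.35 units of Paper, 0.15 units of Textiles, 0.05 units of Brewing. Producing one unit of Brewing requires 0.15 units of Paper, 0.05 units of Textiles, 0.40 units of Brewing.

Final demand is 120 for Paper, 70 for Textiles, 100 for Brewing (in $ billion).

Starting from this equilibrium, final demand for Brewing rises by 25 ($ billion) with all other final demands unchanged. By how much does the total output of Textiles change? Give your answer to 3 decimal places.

I − A =
  [   0.75    -0.35    -0.15]
  [  -0.35     0.85    -0.05]
  [  -0.10    -0.05     0.60]
Cofactors of I−A, C_ij = (−1)^(i+j)·(minor ij) (rows/columns in the sector order above):
  C_11 = (0.85)(0.60) − (-0.05)(-0.05) = 0.5075
  C_12 = −[(-0.35)(0.60) − (-0.05)(-0.10)] = 0.2150
  C_13 = (-0.35)(-0.05) − (0.85)(-0.10) = 0.1025
  C_21 = −[(-0.35)(0.60) − (-0.15)(-0.05)] = 0.2175
  C_22 = (0.75)(0.60) − (-0.15)(-0.10) = 0.4350
  C_23 = −[(0.75)(-0.05) − (-0.35)(-0.10)] = 0.0725
  C_31 = (-0.35)(-0.05) − (-0.15)(0.85) = 0.1450
  C_32 = −[(0.75)(-0.05) − (-0.15)(-0.35)] = 0.0900
  C_33 = (0.75)(0.85) − (-0.35)(-0.35) = 0.5150
det(I−A) = Σ_j (I−A)_1j·C_1j = (0.75)(0.5075) + (-0.35)(0.2150) + (-0.15)(0.1025) = 0.2900
adj(I−A) = Cᵀ =
  [ 0.5075   0.2175   0.1450]
  [ 0.2150   0.4350   0.0900]
  [ 0.1025   0.0725   0.5150]
(I − A)⁻¹ = adj(I−A) / det(I−A) ≈
  [   1.7500     0.7500     0.5000]
  [   0.7414     1.5000     0.3103]
  [   0.3534     0.2500     1.7759]
Δx = (I − A)⁻¹ Δd with Δd having +25 in the Brewing component and 0 elsewhere.
So Δx_2 = L_23 · (+25), where L_23 = adj(I−A)_23 / det(I−A) = 0.0900 / 0.2900.
Δx_2 = 0.0900 × (+25) / 0.2900 = 2.25 / 0.2900 ≈ 7.759.

Δx_2 = 7.759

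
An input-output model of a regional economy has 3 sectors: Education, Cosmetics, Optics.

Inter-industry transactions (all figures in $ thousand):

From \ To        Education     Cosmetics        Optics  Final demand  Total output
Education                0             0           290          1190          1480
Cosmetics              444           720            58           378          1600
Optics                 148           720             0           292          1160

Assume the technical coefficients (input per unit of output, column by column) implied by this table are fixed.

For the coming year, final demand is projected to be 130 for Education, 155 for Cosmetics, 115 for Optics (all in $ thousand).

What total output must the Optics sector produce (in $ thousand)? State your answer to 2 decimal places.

Technical coefficients a_ij = z_ij / X_j:
  a_11 = 0/1480 = 0.00, a_21 = 444/1480 = 0.30, a_31 = 148/1480 = 0.10
  a_12 = 0/1600 = 0.00, a_22 = 720/1600 = 0.45, a_32 = 720/1600 = 0.45
  a_13 = 290/1160 = 0.25, a_23 = 58/1160 = 0.05, a_33 = 0/1160 = 0.00
I − A =
  [   1.00     0.00    -0.25]
  [  -0.30     0.55    -0.05]
  [  -0.10    -0.45     1.00]
Cofactors of I−A, C_ij = (−1)^(i+j)·(minor ij) (rows/columns in the sector order above):
  C_11 = (0.55)(1.00) − (-0.05)(-0.45) = 0.5275
  C_12 = −[(-0.30)(1.00) − (-0.05)(-0.10)] = 0.3050
  C_13 = (-0.30)(-0.45) − (0.55)(-0.10) = 0.1900
  C_21 = −[(0.00)(1.00) − (-0.25)(-0.45)] = 0.1125
  C_22 = (1.00)(1.00) − (-0.25)(-0.10) = 0.9750
  C_23 = −[(1.00)(-0.45) − (0.00)(-0.10)] = 0.4500
  C_31 = (0.00)(-0.05) − (-0.25)(0.55) = 0.1375
  C_32 = −[(1.00)(-0.05) − (-0.25)(-0.30)] = 0.1250
  C_33 = (1.00)(0.55) − (0.00)(-0.30) = 0.5500
det(I−A) = Σ_j (I−A)_1j·C_1j = (1.00)(0.5275) + (0.00)(0.3050) + (-0.25)(0.1900) = 0.4800
adj(I−A) = Cᵀ =
  [ 0.5275   0.1125   0.1375]
  [ 0.3050   0.9750   0.1250]
  [ 0.1900   0.4500   0.5500]
(I − A)⁻¹ = adj(I−A) / det(I−A) ≈
  [   1.0990     0.2344     0.2865]
  [   0.6354     2.0313     0.2604]
  [   0.3958     0.9375     1.1458]
x = (I − A)⁻¹ d = adj(I−A)·d / det(I−A), with det(I−A) = 0.4800:
  x_1 = (0.5275·130 + 0.1125·155 + 0.1375·115) / 0.4800 = 101.825 / 0.4800 ≈ 212.14
  x_2 = (0.3050·130 + 0.9750·155 + 0.1250·115) / 0.4800 = 205.15 / 0.4800 ≈ 427.40
  x_3 = (0.1900·130 + 0.4500·155 + 0.5500·115) / 0.4800 = 157.70 / 0.4800 ≈ 328.54

x_3 = 328.54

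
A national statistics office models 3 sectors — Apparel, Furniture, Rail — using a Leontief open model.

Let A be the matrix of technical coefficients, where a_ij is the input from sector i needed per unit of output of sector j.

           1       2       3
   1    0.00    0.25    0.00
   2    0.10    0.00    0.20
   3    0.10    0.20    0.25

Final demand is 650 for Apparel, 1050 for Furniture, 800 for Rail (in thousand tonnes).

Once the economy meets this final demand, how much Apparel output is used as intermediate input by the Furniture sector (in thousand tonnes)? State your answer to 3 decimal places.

z_12 = 367.668

I − A =
  [   1.00    -0.25     0.00]
  [  -0.10     1.00    -0.20]
  [  -0.10    -0.20     0.75]
Cofactors of I−A, C_ij = (−1)^(i+j)·(minor ij) (rows/columns in the sector order above):
  C_11 = (1.00)(0.75) − (-0.20)(-0.20) = 0.7100
  C_12 = −[(-0.10)(0.75) − (-0.20)(-0.10)] = 0.0950
  C_13 = (-0.10)(-0.20) − (1.00)(-0.10) = 0.1200
  C_21 = −[(-0.25)(0.75) − (0.00)(-0.20)] = 0.1875
  C_22 = (1.00)(0.75) − (0.00)(-0.10) = 0.7500
  C_23 = −[(1.00)(-0.20) − (-0.25)(-0.10)] = 0.2250
  C_31 = (-0.25)(-0.20) − (0.00)(1.00) = 0.0500
  C_32 = −[(1.00)(-0.20) − (0.00)(-0.10)] = 0.2000
  C_33 = (1.00)(1.00) − (-0.25)(-0.10) = 0.9750
det(I−A) = Σ_j (I−A)_1j·C_1j = (1.00)(0.7100) + (-0.25)(0.0950) + (0.00)(0.1200) = 0.68625
adj(I−A) = Cᵀ =
  [ 0.7100   0.1875   0.0500]
  [ 0.0950   0.7500   0.2000]
  [ 0.1200   0.2250   0.9750]
(I − A)⁻¹ = adj(I−A) / det(I−A) ≈
  [   1.0346     0.2732     0.0729]
  [   0.1384     1.0929     0.2914]
  [   0.1749     0.3279     1.4208]
First solve x = (I − A)⁻¹ d = adj(I−A)·d / det(I−A); in particular x_2 = (0.0950·650 + 0.7500·1050 + 0.2000·800) / 0.68625 = 1009.25 / 0.68625 ≈ 1470.67395.
Intermediate flow from 1 to 2: z_12 = a_12 · x_2 = 0.25 × 1009.25 / 0.68625 = 252.3125 / 0.68625 ≈ 367.668.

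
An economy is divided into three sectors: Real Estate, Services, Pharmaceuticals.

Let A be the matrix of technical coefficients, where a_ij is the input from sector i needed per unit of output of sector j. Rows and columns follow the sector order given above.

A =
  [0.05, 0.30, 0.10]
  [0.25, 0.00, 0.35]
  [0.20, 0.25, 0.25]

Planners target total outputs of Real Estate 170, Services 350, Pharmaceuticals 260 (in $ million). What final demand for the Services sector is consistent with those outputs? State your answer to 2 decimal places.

I − A =
  [   0.95    -0.30    -0.10]
  [  -0.25     1.00    -0.35]
  [  -0.20    -0.25     0.75]
d = (I − A) x:
  d_R = (+0.95)·170 + (-0.30)·350 + (-0.10)·260 = 30.50
  d_S = (-0.25)·170 + (+1.00)·350 + (-0.35)·260 = 216.50
  d_P = (-0.20)·170 + (-0.25)·350 + (+0.75)·260 = 73.50

d_S = 216.50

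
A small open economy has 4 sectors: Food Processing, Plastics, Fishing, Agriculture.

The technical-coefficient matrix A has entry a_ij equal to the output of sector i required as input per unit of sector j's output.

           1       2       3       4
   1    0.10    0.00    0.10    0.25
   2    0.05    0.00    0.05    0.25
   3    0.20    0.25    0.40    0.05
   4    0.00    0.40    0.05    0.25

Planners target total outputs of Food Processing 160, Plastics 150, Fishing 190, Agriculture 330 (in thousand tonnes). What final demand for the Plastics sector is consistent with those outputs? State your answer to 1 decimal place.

I − A =
  [   0.90     0.00    -0.10    -0.25]
  [  -0.05     1.00    -0.05    -0.25]
  [  -0.20    -0.25     0.60    -0.05]
  [   0.00    -0.40    -0.05     0.75]
d = (I − A) x:
  d_1 = (+0.90)·160 + (+0.00)·150 + (-0.10)·190 + (-0.25)·330 = 42.5
  d_2 = (-0.05)·160 + (+1.00)·150 + (-0.05)·190 + (-0.25)·330 = 50.0
  d_3 = (-0.20)·160 + (-0.25)·150 + (+0.60)·190 + (-0.05)·330 = 28.0
  d_4 = (+0.00)·160 + (-0.40)·150 + (-0.05)·190 + (+0.75)·330 = 178.0

d_2 = 50.0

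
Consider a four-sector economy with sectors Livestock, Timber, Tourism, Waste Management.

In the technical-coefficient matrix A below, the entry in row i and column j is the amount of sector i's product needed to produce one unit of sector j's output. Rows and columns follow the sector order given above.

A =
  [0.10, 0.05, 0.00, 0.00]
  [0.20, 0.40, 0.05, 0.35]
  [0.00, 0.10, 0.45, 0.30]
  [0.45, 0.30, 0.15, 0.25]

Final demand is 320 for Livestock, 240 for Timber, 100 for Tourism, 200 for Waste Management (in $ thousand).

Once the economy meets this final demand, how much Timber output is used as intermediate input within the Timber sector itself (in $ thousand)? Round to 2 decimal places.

z_22 = 565.89

I − A =
  [   0.90    -0.05     0.00     0.00]
  [  -0.20     0.60    -0.05    -0.35]
  [   0.00    -0.10     0.55    -0.30]
  [  -0.45    -0.30    -0.15     0.75]
Compute the cofactors C_ij = (−1)^(i+j)·(3×3 minor ij) of I−A; the adjugate is their transpose:
adj(I−A) = Cᵀ =
  [ 0.149250   0.018375   0.004500   0.010375]
  [ 0.166875   0.330750   0.081000   0.186750]
  [ 0.129750   0.155250   0.295125   0.190500]
  [ 0.182250   0.174375   0.094125   0.287000]
det(I−A) = Σ_j (I−A)_1j·C_1j = (0.90)(0.149250) + (-0.05)(0.166875) + (0.00)(0.129750) + (0.00)(0.182250) = 0.12598125
(I − A)⁻¹ = adj(I−A) / det(I−A) ≈
  [   1.1847     0.1459     0.0357     0.0824]
  [   1.3246     2.6254     0.6430     1.4824]
  [   1.0299     1.2323     2.3426     1.5121]
  [   1.4466     1.3841     0.7471     2.2781]
First solve x = (I − A)⁻¹ d = adj(I−A)·d / det(I−A); in particular x_2 = (0.166875·320 + 0.330750·240 + 0.081000·100 + 0.186750·200) / 0.12598125 = 178.23 / 0.12598125 ≈ 1414.7343.
Intermediate flow from 2 to 2: z_22 = a_22 · x_2 = 0.40 × 178.23 / 0.12598125 = 71.292 / 0.12598125 ≈ 565.89.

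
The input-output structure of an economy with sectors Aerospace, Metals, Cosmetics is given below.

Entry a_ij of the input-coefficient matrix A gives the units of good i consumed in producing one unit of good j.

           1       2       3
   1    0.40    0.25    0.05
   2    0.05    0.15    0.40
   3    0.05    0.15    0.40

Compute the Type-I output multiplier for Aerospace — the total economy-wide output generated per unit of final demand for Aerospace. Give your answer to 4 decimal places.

m_1 = 2.1569

I − A =
  [   0.60    -0.25    -0.05]
  [  -0.05     0.85    -0.40]
  [  -0.05    -0.15     0.60]
Cofactors of I−A, C_ij = (−1)^(i+j)·(minor ij) (rows/columns in the sector order above):
  C_11 = (0.85)(0.60) − (-0.40)(-0.15) = 0.4500
  C_12 = −[(-0.05)(0.60) − (-0.40)(-0.05)] = 0.0500
  C_13 = (-0.05)(-0.15) − (0.85)(-0.05) = 0.0500
  C_21 = −[(-0.25)(0.60) − (-0.05)(-0.15)] = 0.1575
  C_22 = (0.60)(0.60) − (-0.05)(-0.05) = 0.3575
  C_23 = −[(0.60)(-0.15) − (-0.25)(-0.05)] = 0.1025
  C_31 = (-0.25)(-0.40) − (-0.05)(0.85) = 0.1425
  C_32 = −[(0.60)(-0.40) − (-0.05)(-0.05)] = 0.2425
  C_33 = (0.60)(0.85) − (-0.25)(-0.05) = 0.4975
det(I−A) = Σ_j (I−A)_1j·C_1j = (0.60)(0.4500) + (-0.25)(0.0500) + (-0.05)(0.0500) = 0.2550
adj(I−A) = Cᵀ =
  [ 0.4500   0.1575   0.1425]
  [ 0.0500   0.3575   0.2425]
  [ 0.0500   0.1025   0.4975]
(I − A)⁻¹ = adj(I−A) / det(I−A) ≈
  [   1.76471     0.61765     0.55882]
  [   0.19608     1.40196     0.95098]
  [   0.19608     0.40196     1.95098]
The output multiplier for sector j is the column-j sum of the Leontief inverse (I − A)⁻¹ = adj(I−A) / det(I−A).
Column 1 of adj(I−A): (0.4500, 0.0500, 0.0500); det(I−A) = 0.2550.
m_1 = (0.4500 + 0.0500 + 0.0500) / 0.2550 = 0.55 / 0.2550 ≈ 2.1569.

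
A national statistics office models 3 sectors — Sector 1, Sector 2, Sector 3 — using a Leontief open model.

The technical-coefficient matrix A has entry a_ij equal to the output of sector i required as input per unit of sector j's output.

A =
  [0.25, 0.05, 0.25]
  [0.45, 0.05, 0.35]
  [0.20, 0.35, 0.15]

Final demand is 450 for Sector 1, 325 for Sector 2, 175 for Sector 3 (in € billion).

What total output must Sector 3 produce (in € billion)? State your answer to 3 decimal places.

I − A =
  [   0.75    -0.05    -0.25]
  [  -0.45     0.95    -0.35]
  [  -0.20    -0.35     0.85]
Cofactors of I−A, C_ij = (−1)^(i+j)·(minor ij) (rows/columns in the sector order above):
  C_11 = (0.95)(0.85) − (-0.35)(-0.35) = 0.6850
  C_12 = −[(-0.45)(0.85) − (-0.35)(-0.20)] = 0.4525
  C_13 = (-0.45)(-0.35) − (0.95)(-0.20) = 0.3475
  C_21 = −[(-0.05)(0.85) − (-0.25)(-0.35)] = 0.1300
  C_22 = (0.75)(0.85) − (-0.25)(-0.20) = 0.5875
  C_23 = −[(0.75)(-0.35) − (-0.05)(-0.20)] = 0.2725
  C_31 = (-0.05)(-0.35) − (-0.25)(0.95) = 0.2550
  C_32 = −[(0.75)(-0.35) − (-0.25)(-0.45)] = 0.3750
  C_33 = (0.75)(0.95) − (-0.05)(-0.45) = 0.6900
det(I−A) = Σ_j (I−A)_1j·C_1j = (0.75)(0.6850) + (-0.05)(0.4525) + (-0.25)(0.3475) = 0.40425
adj(I−A) = Cᵀ =
  [ 0.6850   0.1300   0.2550]
  [ 0.4525   0.5875   0.3750]
  [ 0.3475   0.2725   0.6900]
(I − A)⁻¹ = adj(I−A) / det(I−A) ≈
  [   1.6945     0.3216     0.6308]
  [   1.1194     1.4533     0.9276]
  [   0.8596     0.6741     1.7069]
x = (I − A)⁻¹ d = adj(I−A)·d / det(I−A), with det(I−A) = 0.40425:
  x_1 = (0.6850·450 + 0.1300·325 + 0.2550·175) / 0.40425 = 395.125 / 0.40425 ≈ 977.427
  x_2 = (0.4525·450 + 0.5875·325 + 0.3750·175) / 0.40425 = 460.1875 / 0.40425 ≈ 1138.374
  x_3 = (0.3475·450 + 0.2725·325 + 0.6900·175) / 0.40425 = 365.6875 / 0.40425 ≈ 904.607

x_3 = 904.607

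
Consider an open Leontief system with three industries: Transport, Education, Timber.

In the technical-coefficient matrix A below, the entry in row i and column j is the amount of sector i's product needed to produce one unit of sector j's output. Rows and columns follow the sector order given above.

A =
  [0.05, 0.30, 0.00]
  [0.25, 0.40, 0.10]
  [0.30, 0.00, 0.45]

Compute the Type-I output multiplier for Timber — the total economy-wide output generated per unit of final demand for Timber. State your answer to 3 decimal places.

I − A =
  [   0.95    -0.30     0.00]
  [  -0.25     0.60    -0.10]
  [  -0.30     0.00     0.55]
Cofactors of I−A, C_ij = (−1)^(i+j)·(minor ij) (rows/columns in the sector order above):
  C_11 = (0.60)(0.55) − (-0.10)(0.00) = 0.3300
  C_12 = −[(-0.25)(0.55) − (-0.10)(-0.30)] = 0.1675
  C_13 = (-0.25)(0.00) − (0.60)(-0.30) = 0.1800
  C_21 = −[(-0.30)(0.55) − (0.00)(0.00)] = 0.1650
  C_22 = (0.95)(0.55) − (0.00)(-0.30) = 0.5225
  C_23 = −[(0.95)(0.00) − (-0.30)(-0.30)] = 0.0900
  C_31 = (-0.30)(-0.10) − (0.00)(0.60) = 0.0300
  C_32 = −[(0.95)(-0.10) − (0.00)(-0.25)] = 0.0950
  C_33 = (0.95)(0.60) − (-0.30)(-0.25) = 0.4950
det(I−A) = Σ_j (I−A)_1j·C_1j = (0.95)(0.3300) + (-0.30)(0.1675) + (0.00)(0.1800) = 0.26325
adj(I−A) = Cᵀ =
  [ 0.3300   0.1650   0.0300]
  [ 0.1675   0.5225   0.0950]
  [ 0.1800   0.0900   0.4950]
(I − A)⁻¹ = adj(I−A) / det(I−A) ≈
  [   1.2536     0.6268     0.1140]
  [   0.6363     1.9848     0.3609]
  [   0.6838     0.3419     1.8803]
The output multiplier for sector j is the column-j sum of the Leontief inverse (I − A)⁻¹ = adj(I−A) / det(I−A).
Column 3 of adj(I−A): (0.0300, 0.0950, 0.4950); det(I−A) = 0.26325.
m_3 = (0.0300 + 0.0950 + 0.4950) / 0.26325 = 0.62 / 0.26325 ≈ 2.355.

m_3 = 2.355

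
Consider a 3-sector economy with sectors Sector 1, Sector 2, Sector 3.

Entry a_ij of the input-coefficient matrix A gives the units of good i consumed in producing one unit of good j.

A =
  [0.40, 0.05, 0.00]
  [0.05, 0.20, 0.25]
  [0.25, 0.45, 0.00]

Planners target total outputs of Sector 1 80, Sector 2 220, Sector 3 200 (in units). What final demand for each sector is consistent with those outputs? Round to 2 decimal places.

I − A =
  [   0.60    -0.05     0.00]
  [  -0.05     0.80    -0.25]
  [  -0.25    -0.45     1.00]
d = (I − A) x:
  d_1 = (+0.60)·80 + (-0.05)·220 + (+0.00)·200 = 37.00
  d_2 = (-0.05)·80 + (+0.80)·220 + (-0.25)·200 = 122.00
  d_3 = (-0.25)·80 + (-0.45)·220 + (+1.00)·200 = 81.00

d_1 = 37.00, d_2 = 122.00, d_3 = 81.00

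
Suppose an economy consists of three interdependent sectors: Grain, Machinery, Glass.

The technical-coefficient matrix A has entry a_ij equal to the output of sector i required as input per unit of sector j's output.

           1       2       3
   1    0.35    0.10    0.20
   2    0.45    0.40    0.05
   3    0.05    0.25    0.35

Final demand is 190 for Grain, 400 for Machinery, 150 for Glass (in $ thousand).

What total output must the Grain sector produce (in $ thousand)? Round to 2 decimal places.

x_1 = 728.35

I − A =
  [   0.65    -0.10    -0.20]
  [  -0.45     0.60    -0.05]
  [  -0.05    -0.25     0.65]
Cofactors of I−A, C_ij = (−1)^(i+j)·(minor ij) (rows/columns in the sector order above):
  C_11 = (0.60)(0.65) − (-0.05)(-0.25) = 0.3775
  C_12 = −[(-0.45)(0.65) − (-0.05)(-0.05)] = 0.2950
  C_13 = (-0.45)(-0.25) − (0.60)(-0.05) = 0.1425
  C_21 = −[(-0.10)(0.65) − (-0.20)(-0.25)] = 0.1150
  C_22 = (0.65)(0.65) − (-0.20)(-0.05) = 0.4125
  C_23 = −[(0.65)(-0.25) − (-0.10)(-0.05)] = 0.1675
  C_31 = (-0.10)(-0.05) − (-0.20)(0.60) = 0.1250
  C_32 = −[(0.65)(-0.05) − (-0.20)(-0.45)] = 0.1225
  C_33 = (0.65)(0.60) − (-0.10)(-0.45) = 0.3450
det(I−A) = Σ_j (I−A)_1j·C_1j = (0.65)(0.3775) + (-0.10)(0.2950) + (-0.20)(0.1425) = 0.187375
adj(I−A) = Cᵀ =
  [ 0.3775   0.1150   0.1250]
  [ 0.2950   0.4125   0.1225]
  [ 0.1425   0.1675   0.3450]
(I − A)⁻¹ = adj(I−A) / det(I−A) ≈
  [   2.0147     0.6137     0.6671]
  [   1.5744     2.2015     0.6538]
  [   0.7605     0.8939     1.8412]
x = (I − A)⁻¹ d = adj(I−A)·d / det(I−A), with det(I−A) = 0.187375:
  x_1 = (0.3775·190 + 0.1150·400 + 0.1250·150) / 0.187375 = 136.475 / 0.187375 ≈ 728.35
  x_2 = (0.2950·190 + 0.4125·400 + 0.1225·150) / 0.187375 = 239.425 / 0.187375 ≈ 1277.79
  x_3 = (0.1425·190 + 0.1675·400 + 0.3450·150) / 0.187375 = 145.825 / 0.187375 ≈ 778.25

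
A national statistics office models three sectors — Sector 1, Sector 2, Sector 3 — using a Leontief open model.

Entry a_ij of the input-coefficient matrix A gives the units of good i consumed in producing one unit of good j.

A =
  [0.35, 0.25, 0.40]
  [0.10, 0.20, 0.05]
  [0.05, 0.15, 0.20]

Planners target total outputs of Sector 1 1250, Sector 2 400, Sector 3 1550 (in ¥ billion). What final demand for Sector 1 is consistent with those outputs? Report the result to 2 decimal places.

I − A =
  [   0.65    -0.25    -0.40]
  [  -0.10     0.80    -0.05]
  [  -0.05    -0.15     0.80]
d = (I − A) x:
  d_1 = (+0.65)·1250 + (-0.25)·400 + (-0.40)·1550 = 92.50
  d_2 = (-0.10)·1250 + (+0.80)·400 + (-0.05)·1550 = 117.50
  d_3 = (-0.05)·1250 + (-0.15)·400 + (+0.80)·1550 = 1117.50

d_1 = 92.50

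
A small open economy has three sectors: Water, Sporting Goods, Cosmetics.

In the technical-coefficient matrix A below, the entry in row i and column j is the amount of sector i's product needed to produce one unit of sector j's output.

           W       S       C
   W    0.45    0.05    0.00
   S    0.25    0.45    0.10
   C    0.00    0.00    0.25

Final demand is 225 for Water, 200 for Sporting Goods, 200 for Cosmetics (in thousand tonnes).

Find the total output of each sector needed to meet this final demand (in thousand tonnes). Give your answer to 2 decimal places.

I − A =
  [   0.55    -0.05     0.00]
  [  -0.25     0.55    -0.10]
  [   0.00     0.00     0.75]
Cofactors of I−A, C_ij = (−1)^(i+j)·(minor ij) (rows/columns in the sector order above):
  C_11 = (0.55)(0.75) − (-0.10)(0.00) = 0.4125
  C_12 = −[(-0.25)(0.75) − (-0.10)(0.00)] = 0.1875
  C_13 = (-0.25)(0.00) − (0.55)(0.00) = 0.0000
  C_21 = −[(-0.05)(0.75) − (0.00)(0.00)] = 0.0375
  C_22 = (0.55)(0.75) − (0.00)(0.00) = 0.4125
  C_23 = −[(0.55)(0.00) − (-0.05)(0.00)] = 0.0000
  C_31 = (-0.05)(-0.10) − (0.00)(0.55) = 0.0050
  C_32 = −[(0.55)(-0.10) − (0.00)(-0.25)] = 0.0550
  C_33 = (0.55)(0.55) − (-0.05)(-0.25) = 0.2900
det(I−A) = Σ_j (I−A)_1j·C_1j = (0.55)(0.4125) + (-0.05)(0.1875) + (0.00)(0.0000) = 0.2175
adj(I−A) = Cᵀ =
  [ 0.4125   0.0375   0.0050]
  [ 0.1875   0.4125   0.0550]
  [ 0.0000   0.0000   0.2900]
(I − A)⁻¹ = adj(I−A) / det(I−A) ≈
  [   1.8966     0.1724     0.0230]
  [   0.8621     1.8966     0.2529]
  [   0.0000     0.0000     1.3333]
x = (I − A)⁻¹ d = adj(I−A)·d / det(I−A), with det(I−A) = 0.2175:
  x_W = (0.4125·225 + 0.0375·200 + 0.0050·200) / 0.2175 = 101.3125 / 0.2175 ≈ 465.80
  x_S = (0.1875·225 + 0.4125·200 + 0.0550·200) / 0.2175 = 135.6875 / 0.2175 ≈ 623.85
  x_C = (0.0000·225 + 0.0000·200 + 0.2900·200) / 0.2175 = 58.00 / 0.2175 ≈ 266.67

x_W = 465.80, x_S = 623.85, x_C = 266.67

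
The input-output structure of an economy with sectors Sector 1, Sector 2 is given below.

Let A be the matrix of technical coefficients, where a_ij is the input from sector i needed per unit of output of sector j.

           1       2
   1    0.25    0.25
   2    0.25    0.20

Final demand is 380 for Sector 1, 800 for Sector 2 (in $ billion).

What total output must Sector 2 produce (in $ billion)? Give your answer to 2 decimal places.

x_2 = 1293.02

I − A =
  [   0.75    -0.25]
  [  -0.25     0.80]
det(I−A) = (0.75)(0.80) − (-0.25)(-0.25) = 0.5375
adj(I−A) = [[0.80, 0.25], [0.25, 0.75]]
(I − A)⁻¹ = adj(I−A) / det(I−A) ≈
  [   1.4884     0.4651]
  [   0.4651     1.3953]
x = (I − A)⁻¹ d = adj(I−A)·d / det(I−A), with det(I−A) = 0.5375:
  x_1 = (0.80·380 + 0.25·800) / 0.5375 = 504.00 / 0.5375 ≈ 937.67
  x_2 = (0.25·380 + 0.75·800) / 0.5375 = 695.00 / 0.5375 ≈ 1293.02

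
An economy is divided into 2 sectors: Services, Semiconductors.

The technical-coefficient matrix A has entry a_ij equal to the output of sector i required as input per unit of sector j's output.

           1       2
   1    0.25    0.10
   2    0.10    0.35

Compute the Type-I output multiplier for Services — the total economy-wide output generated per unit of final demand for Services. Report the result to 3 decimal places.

I − A =
  [   0.75    -0.10]
  [  -0.10     0.65]
det(I−A) = (0.75)(0.65) − (-0.10)(-0.10) = 0.4775
adj(I−A) = [[0.65, 0.10], [0.10, 0.75]]
(I − A)⁻¹ = adj(I−A) / det(I−A) ≈
  [   1.3613     0.2094]
  [   0.2094     1.5707]
The output multiplier for sector j is the column-j sum of the Leontief inverse (I − A)⁻¹ = adj(I−A) / det(I−A).
Column 1 of adj(I−A): (0.65, 0.10); det(I−A) = 0.4775.
m_1 = (0.65 + 0.10) / 0.4775 = 0.75 / 0.4775 ≈ 1.571.

m_1 = 1.571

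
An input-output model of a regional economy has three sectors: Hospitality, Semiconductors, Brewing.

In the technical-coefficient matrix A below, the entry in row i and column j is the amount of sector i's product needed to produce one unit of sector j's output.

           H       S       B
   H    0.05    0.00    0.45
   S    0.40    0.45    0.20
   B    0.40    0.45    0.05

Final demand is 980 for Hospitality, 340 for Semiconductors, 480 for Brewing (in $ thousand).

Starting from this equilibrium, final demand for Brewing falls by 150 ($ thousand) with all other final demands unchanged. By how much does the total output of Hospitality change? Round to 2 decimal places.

Δx_H = -160.80

I − A =
  [   0.95     0.00    -0.45]
  [  -0.40     0.55    -0.20]
  [  -0.40    -0.45     0.95]
Cofactors of I−A, C_ij = (−1)^(i+j)·(minor ij) (rows/columns in the sector order above):
  C_11 = (0.55)(0.95) − (-0.20)(-0.45) = 0.4325
  C_12 = −[(-0.40)(0.95) − (-0.20)(-0.40)] = 0.4600
  C_13 = (-0.40)(-0.45) − (0.55)(-0.40) = 0.4000
  C_21 = −[(0.00)(0.95) − (-0.45)(-0.45)] = 0.2025
  C_22 = (0.95)(0.95) − (-0.45)(-0.40) = 0.7225
  C_23 = −[(0.95)(-0.45) − (0.00)(-0.40)] = 0.4275
  C_31 = (0.00)(-0.20) − (-0.45)(0.55) = 0.2475
  C_32 = −[(0.95)(-0.20) − (-0.45)(-0.40)] = 0.3700
  C_33 = (0.95)(0.55) − (0.00)(-0.40) = 0.5225
det(I−A) = Σ_j (I−A)_1j·C_1j = (0.95)(0.4325) + (0.00)(0.4600) + (-0.45)(0.4000) = 0.230875
adj(I−A) = Cᵀ =
  [ 0.4325   0.2025   0.2475]
  [ 0.4600   0.7225   0.3700]
  [ 0.4000   0.4275   0.5225]
(I − A)⁻¹ = adj(I−A) / det(I−A) ≈
  [   1.8733     0.8771     1.0720]
  [   1.9924     3.1294     1.6026]
  [   1.7325     1.8517     2.2631]
Δx = (I − A)⁻¹ Δd with Δd having -150 in the Brewing component and 0 elsewhere.
So Δx_H = L_HB · (-150), where L_HB = adj(I−A)_HB / det(I−A) = 0.2475 / 0.230875.
Δx_H = 0.2475 × (-150) / 0.230875 = -37.125 / 0.230875 ≈ -160.80.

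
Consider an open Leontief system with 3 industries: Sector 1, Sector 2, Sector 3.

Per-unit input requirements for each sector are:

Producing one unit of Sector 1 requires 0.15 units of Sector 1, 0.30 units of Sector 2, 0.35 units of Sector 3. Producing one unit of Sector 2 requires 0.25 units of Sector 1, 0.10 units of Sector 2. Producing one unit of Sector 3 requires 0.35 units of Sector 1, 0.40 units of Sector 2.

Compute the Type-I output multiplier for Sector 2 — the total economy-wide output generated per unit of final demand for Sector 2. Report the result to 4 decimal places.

I − A =
  [   0.85    -0.25    -0.35]
  [  -0.30     0.90    -0.40]
  [  -0.35     0.00     1.00]
Cofactors of I−A, C_ij = (−1)^(i+j)·(minor ij) (rows/columns in the sector order above):
  C_11 = (0.90)(1.00) − (-0.40)(0.00) = 0.9000
  C_12 = −[(-0.30)(1.00) − (-0.40)(-0.35)] = 0.4400
  C_13 = (-0.30)(0.00) − (0.90)(-0.35) = 0.3150
  C_21 = −[(-0.25)(1.00) − (-0.35)(0.00)] = 0.2500
  C_22 = (0.85)(1.00) − (-0.35)(-0.35) = 0.7275
  C_23 = −[(0.85)(0.00) − (-0.25)(-0.35)] = 0.0875
  C_31 = (-0.25)(-0.40) − (-0.35)(0.90) = 0.4150
  C_32 = −[(0.85)(-0.40) − (-0.35)(-0.30)] = 0.4450
  C_33 = (0.85)(0.90) − (-0.25)(-0.30) = 0.6900
det(I−A) = Σ_j (I−A)_1j·C_1j = (0.85)(0.9000) + (-0.25)(0.4400) + (-0.35)(0.3150) = 0.54475
adj(I−A) = Cᵀ =
  [ 0.9000   0.2500   0.4150]
  [ 0.4400   0.7275   0.4450]
  [ 0.3150   0.0875   0.6900]
(I − A)⁻¹ = adj(I−A) / det(I−A) ≈
  [   1.65213     0.45893     0.76182]
  [   0.80771     1.33547     0.81689]
  [   0.57825     0.16062     1.26664]
The output multiplier for sector j is the column-j sum of the Leontief inverse (I − A)⁻¹ = adj(I−A) / det(I−A).
Column 2 of adj(I−A): (0.2500, 0.7275, 0.0875); det(I−A) = 0.54475.
m_2 = (0.2500 + 0.7275 + 0.0875) / 0.54475 = 1.065 / 0.54475 ≈ 1.9550.

m_2 = 1.9550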